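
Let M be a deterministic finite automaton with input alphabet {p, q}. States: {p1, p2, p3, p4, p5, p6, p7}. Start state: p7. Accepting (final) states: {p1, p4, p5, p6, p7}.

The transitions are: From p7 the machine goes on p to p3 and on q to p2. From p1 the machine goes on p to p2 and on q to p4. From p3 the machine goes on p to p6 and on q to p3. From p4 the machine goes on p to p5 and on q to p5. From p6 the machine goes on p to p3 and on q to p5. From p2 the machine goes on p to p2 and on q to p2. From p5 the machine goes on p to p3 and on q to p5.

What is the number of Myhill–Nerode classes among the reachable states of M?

4

States {p1,p4} cannot be reached from the start state, so discard them.
P0 = {p5,p6,p7} | {p2,p3}.
Split {p5,p6,p7} by δ(·,q) → {p5,p6} and {p7}.
Refine {p2,p3} on symbol p: members go to different blocks, giving {p2} and {p3}.
The partition is now stable with 4 blocks: {p5,p6} | {p2} | {p7} | {p3}.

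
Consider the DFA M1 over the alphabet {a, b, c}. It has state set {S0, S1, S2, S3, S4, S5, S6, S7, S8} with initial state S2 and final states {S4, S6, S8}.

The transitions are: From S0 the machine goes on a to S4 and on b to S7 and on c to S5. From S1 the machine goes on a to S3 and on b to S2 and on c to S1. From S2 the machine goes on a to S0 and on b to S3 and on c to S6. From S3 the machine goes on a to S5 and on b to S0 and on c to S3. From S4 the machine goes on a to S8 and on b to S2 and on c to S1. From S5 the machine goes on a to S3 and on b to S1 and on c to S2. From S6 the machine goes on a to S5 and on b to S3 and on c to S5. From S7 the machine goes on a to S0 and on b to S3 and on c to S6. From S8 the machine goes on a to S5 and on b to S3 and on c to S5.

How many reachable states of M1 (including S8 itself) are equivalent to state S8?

2

Initial partition by acceptance: {S4,S6,S8} | {S0,S1,S2,S3,S5,S7}.
Split {S4,S6,S8} by δ(·,a) → {S6,S8} and {S4}.
On input a, block {S0,S1,S2,S3,S5,S7} splits into {S1,S2,S3,S5,S7} and {S0}.
Split {S1,S2,S3,S5,S7} by δ(·,a) → {S1,S3,S5} and {S2,S7}.
On input b, block {S1,S3,S5} splits into {S1} and {S3} and {S5}.
Stable partition: {S6,S8} | {S1} | {S4} | {S0} | {S2,S7} | {S3} | {S5} — 7 equivalence classes.
State S8 belongs to the block {S6,S8}, which has 2 states.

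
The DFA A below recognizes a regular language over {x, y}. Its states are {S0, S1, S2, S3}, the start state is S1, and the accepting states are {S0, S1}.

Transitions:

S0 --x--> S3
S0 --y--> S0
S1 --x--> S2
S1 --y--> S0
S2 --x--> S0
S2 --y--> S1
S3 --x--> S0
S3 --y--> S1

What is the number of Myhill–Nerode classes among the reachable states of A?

2

Every state is reachable, so we keep all 4.
Initial partition by acceptance: {S0,S1} | {S2,S3}.
No further refinement is possible. Final partition (2 blocks): {S0,S1} | {S2,S3}.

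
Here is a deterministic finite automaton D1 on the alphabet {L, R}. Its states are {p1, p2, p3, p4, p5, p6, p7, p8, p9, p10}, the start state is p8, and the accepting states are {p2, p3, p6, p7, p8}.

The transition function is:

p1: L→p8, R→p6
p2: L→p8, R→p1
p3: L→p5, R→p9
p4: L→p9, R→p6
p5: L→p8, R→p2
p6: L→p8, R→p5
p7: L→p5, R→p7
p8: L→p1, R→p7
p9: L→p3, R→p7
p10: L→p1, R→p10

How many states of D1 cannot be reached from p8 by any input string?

BFS from p8 reaches {p1, p2, p5, p6, p7, p8}; the 4 state(s) p3, p4, p9, p10 are never visited.

4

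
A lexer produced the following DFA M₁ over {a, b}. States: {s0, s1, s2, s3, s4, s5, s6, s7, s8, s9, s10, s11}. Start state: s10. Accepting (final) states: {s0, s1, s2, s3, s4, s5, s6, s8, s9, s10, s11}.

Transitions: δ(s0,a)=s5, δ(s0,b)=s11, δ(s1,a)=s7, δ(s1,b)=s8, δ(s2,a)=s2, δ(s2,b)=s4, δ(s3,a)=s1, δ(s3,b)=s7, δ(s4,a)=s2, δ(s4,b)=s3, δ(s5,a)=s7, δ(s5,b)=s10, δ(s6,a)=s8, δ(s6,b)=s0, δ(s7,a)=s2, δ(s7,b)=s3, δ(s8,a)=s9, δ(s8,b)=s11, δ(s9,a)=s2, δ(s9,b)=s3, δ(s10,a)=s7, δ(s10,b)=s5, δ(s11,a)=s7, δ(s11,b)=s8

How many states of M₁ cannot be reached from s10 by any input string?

2

No path from s10 leads to s0, s6; the other 10 states are all reachable.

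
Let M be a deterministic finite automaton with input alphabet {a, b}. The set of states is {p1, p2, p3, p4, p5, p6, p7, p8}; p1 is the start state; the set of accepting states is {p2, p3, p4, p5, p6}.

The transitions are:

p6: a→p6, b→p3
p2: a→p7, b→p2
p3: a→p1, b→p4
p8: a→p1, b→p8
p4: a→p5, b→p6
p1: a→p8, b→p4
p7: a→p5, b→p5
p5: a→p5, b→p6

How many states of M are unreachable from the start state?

Starting at p1 and following transitions, the reachable set is {p1, p3, p4, p5, p6, p8}. That leaves p2, p7 unreachable — 2 in total.

2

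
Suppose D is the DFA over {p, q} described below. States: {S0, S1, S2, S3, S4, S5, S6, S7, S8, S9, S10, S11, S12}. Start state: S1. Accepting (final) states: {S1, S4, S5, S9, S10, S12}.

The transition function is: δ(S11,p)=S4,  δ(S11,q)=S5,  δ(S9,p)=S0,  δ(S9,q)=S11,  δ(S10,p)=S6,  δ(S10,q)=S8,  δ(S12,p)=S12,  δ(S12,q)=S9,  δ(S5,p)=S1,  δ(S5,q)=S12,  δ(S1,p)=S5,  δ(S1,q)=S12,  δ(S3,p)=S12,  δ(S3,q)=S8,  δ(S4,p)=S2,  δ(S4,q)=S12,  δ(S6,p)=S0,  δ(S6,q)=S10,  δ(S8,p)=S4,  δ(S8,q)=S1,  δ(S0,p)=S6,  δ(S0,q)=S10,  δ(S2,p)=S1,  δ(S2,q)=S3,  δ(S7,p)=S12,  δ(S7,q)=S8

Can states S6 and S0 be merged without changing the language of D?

First remove the unreachable states {S7}; 12 states remain.
Initial partition by acceptance: {S1,S4,S5,S9,S10,S12} | {S0,S2,S3,S6,S8,S11}.
Split {S1,S4,S5,S9,S10,S12} by δ(·,p) → {S1,S5,S12} and {S4,S9,S10}.
Split {S1,S5,S12} by δ(·,q) → {S1,S5} and {S12}.
Split {S0,S2,S3,S6,S8,S11} by δ(·,p) → {S0,S6} and {S8,S11} and {S2} and {S3}.
Refine {S4,S9,S10} on symbol p: members go to different blocks, giving {S9,S10} and {S4}.
The partition is now stable with 8 blocks: {S1,S5} | {S0,S6} | {S9,S10} | {S12} | {S8,S11} | {S2} | {S3} | {S4}.
S6 and S0 lie in the same block of the stable partition, so they are equivalent — no string distinguishes them.

Yes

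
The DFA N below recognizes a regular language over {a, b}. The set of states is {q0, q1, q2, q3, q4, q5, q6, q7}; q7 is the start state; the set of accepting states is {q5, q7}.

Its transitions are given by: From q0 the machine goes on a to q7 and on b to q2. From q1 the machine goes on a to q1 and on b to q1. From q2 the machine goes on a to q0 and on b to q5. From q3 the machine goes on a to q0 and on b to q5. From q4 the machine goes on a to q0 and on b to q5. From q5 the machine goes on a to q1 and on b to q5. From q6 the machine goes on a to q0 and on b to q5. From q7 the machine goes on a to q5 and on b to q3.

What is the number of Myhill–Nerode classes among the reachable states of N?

5

First remove the unreachable states {q4,q6}; 6 states remain.
Initial partition by acceptance: {q5,q7} | {q0,q1,q2,q3}.
On input a, block {q5,q7} splits into {q5} and {q7}.
Split {q0,q1,q2,q3} by δ(·,a) → {q1,q2,q3} and {q0}.
Refine {q1,q2,q3} on symbol a: members go to different blocks, giving {q2,q3} and {q1}.
The partition is now stable with 5 blocks: {q5} | {q2,q3} | {q7} | {q0} | {q1}.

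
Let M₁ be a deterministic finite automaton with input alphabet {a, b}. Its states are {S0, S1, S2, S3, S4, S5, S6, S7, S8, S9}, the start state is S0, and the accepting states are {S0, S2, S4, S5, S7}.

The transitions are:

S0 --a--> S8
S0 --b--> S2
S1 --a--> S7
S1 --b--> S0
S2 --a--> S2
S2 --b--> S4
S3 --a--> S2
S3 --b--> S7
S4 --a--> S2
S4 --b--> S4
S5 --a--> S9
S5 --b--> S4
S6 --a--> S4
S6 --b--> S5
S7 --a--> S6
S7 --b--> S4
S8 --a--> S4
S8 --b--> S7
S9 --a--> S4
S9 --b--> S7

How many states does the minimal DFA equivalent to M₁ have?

First remove the unreachable states {S1,S3}; 8 states remain.
Start with accepting vs non-accepting: {S0,S2,S4,S5,S7} | {S6,S8,S9}.
On input a, block {S0,S2,S4,S5,S7} splits into {S0,S5,S7} and {S2,S4}.
The partition is now stable with 3 blocks: {S0,S5,S7} | {S6,S8,S9} | {S2,S4}.

3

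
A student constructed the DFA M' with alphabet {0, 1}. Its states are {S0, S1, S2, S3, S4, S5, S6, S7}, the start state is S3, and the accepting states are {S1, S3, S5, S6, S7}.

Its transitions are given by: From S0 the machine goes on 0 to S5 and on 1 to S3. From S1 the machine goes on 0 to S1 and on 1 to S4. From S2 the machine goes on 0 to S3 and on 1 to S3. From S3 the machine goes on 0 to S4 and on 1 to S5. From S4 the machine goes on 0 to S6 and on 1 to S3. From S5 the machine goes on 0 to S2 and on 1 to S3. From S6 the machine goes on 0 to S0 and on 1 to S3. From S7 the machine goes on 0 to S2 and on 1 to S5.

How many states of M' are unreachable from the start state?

Starting at S3 and following transitions, the reachable set is {S0, S2, S3, S4, S5, S6}. That leaves S1, S7 unreachable — 2 in total.

2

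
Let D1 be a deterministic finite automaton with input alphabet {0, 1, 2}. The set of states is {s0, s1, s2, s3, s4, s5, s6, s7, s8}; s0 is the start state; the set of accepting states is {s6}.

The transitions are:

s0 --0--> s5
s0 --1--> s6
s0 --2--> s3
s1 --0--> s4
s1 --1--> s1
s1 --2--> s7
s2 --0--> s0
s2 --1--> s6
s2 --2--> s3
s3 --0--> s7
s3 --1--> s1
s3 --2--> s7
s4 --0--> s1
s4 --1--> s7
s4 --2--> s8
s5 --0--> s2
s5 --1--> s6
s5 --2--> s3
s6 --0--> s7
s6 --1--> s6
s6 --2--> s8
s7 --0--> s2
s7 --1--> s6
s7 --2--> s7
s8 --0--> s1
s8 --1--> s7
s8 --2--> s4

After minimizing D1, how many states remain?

All states are reachable from the start state.
Initial partition by acceptance: {s6} | {s0,s1,s2,s3,s4,s5,s7,s8}.
Split {s0,s1,s2,s3,s4,s5,s7,s8} by δ(·,1) → {s0,s2,s5,s7} and {s1,s3,s4,s8}.
On input 2, block {s0,s2,s5,s7} splits into {s0,s2,s5} and {s7}.
Refine {s1,s3,s4,s8} on symbol 0: members go to different blocks, giving {s1,s4,s8} and {s3}.
On input 1, block {s1,s4,s8} splits into {s4,s8} and {s1}.
Stable partition: {s6} | {s0,s2,s5} | {s4,s8} | {s7} | {s3} | {s1} — 6 equivalence classes.

6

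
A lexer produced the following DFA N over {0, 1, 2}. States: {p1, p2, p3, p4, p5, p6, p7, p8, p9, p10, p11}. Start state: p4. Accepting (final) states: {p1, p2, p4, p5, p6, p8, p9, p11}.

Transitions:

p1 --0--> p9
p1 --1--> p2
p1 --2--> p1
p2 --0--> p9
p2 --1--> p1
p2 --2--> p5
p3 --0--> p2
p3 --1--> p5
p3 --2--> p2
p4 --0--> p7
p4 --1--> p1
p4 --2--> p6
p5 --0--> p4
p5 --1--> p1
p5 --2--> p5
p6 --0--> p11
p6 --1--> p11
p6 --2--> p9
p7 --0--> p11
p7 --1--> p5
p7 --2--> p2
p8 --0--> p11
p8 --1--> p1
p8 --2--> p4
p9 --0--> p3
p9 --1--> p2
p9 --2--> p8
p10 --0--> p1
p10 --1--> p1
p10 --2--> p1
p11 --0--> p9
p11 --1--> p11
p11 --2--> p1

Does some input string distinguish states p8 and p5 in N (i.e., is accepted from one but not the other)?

Yes

First remove the unreachable states {p10}; 10 states remain.
Initial partition by acceptance: {p1,p2,p4,p5,p6,p8,p9,p11} | {p3,p7}.
On input 0, block {p1,p2,p4,p5,p6,p8,p9,p11} splits into {p1,p2,p5,p6,p8,p11} and {p4,p9}.
On input 0, block {p1,p2,p5,p6,p8,p11} splits into {p1,p2,p5,p11} and {p6,p8}.
Stable partition: {p1,p2,p5,p11} | {p3,p7} | {p4,p9} | {p6,p8} — 4 equivalence classes.
p8 and p5 end up in different blocks, so they are distinguishable. For instance, the string '00' is accepted from only p8.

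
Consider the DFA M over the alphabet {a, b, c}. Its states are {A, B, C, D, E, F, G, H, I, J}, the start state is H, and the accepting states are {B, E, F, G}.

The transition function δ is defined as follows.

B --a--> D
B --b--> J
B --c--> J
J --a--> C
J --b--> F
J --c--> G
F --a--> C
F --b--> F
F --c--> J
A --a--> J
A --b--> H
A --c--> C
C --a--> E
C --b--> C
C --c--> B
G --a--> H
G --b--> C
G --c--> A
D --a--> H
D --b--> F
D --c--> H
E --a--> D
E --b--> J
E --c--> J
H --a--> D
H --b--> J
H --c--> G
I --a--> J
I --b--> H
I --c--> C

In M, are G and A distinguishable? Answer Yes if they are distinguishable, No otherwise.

Yes

Reachable states from the start: {A,B,C,D,E,F,G,H,J}. Unreachable: {I} — drop them.
P0 = {B,E,F,G} | {A,C,D,H,J}.
Split {B,E,F,G} by δ(·,b) → {B,E,G} and {F}.
Split {A,C,D,H,J} by δ(·,a) → {A,D,H,J} and {C}.
On input b, block {B,E,G} splits into {B,E} and {G}.
On input a, block {A,D,H,J} splits into {A,D,H} and {J}.
On input a, block {A,D,H} splits into {D,H} and {A}.
On input b, block {D,H} splits into {D} and {H}.
Stable partition: {B,E} | {D} | {F} | {C} | {G} | {J} | {A} | {H} — 8 equivalence classes.
G and A end up in different blocks, so they are distinguishable. For instance, the string 'ε' is accepted from only G.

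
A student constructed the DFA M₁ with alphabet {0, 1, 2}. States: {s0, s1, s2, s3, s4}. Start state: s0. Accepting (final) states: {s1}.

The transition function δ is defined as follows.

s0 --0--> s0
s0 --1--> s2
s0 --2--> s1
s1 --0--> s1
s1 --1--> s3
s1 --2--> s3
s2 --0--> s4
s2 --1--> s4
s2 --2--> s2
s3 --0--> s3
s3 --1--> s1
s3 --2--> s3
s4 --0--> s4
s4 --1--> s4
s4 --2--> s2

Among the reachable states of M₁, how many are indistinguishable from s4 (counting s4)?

2

P0 = {s1} | {s0,s2,s3,s4}.
Split {s0,s2,s3,s4} by δ(·,1) → {s0,s2,s4} and {s3}.
Refine {s0,s2,s4} on symbol 2: members go to different blocks, giving {s2,s4} and {s0}.
The partition is now stable with 4 blocks: {s1} | {s2,s4} | {s3} | {s0}.
The equivalence class containing s4 is {s2,s4}, of size 2.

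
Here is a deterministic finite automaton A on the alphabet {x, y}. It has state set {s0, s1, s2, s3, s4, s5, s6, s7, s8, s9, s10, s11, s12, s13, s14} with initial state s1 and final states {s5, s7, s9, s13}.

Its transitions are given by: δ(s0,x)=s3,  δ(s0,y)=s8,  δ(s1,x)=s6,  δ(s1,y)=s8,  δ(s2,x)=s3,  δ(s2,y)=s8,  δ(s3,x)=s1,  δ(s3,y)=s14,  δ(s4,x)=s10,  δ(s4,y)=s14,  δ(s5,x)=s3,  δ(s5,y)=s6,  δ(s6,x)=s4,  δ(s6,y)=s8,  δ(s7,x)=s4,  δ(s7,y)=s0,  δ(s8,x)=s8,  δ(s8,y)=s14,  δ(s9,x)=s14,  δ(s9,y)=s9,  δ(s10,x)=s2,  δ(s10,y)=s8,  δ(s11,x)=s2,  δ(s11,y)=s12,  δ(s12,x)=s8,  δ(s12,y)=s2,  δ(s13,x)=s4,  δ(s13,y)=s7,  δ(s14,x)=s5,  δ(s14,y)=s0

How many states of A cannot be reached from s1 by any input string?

No path from s1 leads to s7, s9, s11, s12, s13; the other 10 states are all reachable.

5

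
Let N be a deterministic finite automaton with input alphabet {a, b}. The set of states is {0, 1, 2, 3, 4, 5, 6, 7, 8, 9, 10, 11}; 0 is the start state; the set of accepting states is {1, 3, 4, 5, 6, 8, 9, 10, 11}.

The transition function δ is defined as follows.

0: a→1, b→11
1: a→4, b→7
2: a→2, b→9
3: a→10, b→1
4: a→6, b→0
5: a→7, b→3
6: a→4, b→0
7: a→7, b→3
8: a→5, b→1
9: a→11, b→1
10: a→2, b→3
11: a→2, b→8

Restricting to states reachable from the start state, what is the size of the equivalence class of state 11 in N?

3

All states are reachable from the start state.
Start with accepting vs non-accepting: {1,3,4,5,6,8,9,10,11} | {0,2,7}.
Split {1,3,4,5,6,8,9,10,11} by δ(·,a) → {1,3,4,6,8,9} and {5,10,11}.
On input a, block {1,3,4,6,8,9} splits into {1,4,6} and {3,8,9}.
Refine {0,2,7} on symbol a: members go to different blocks, giving {2,7} and {0}.
Refine {1,4,6} on symbol b: members go to different blocks, giving {4,6} and {1}.
The partition is now stable with 6 blocks: {4,6} | {2,7} | {5,10,11} | {3,8,9} | {0} | {1}.
State 11 belongs to the block {5,10,11}, which has 3 states.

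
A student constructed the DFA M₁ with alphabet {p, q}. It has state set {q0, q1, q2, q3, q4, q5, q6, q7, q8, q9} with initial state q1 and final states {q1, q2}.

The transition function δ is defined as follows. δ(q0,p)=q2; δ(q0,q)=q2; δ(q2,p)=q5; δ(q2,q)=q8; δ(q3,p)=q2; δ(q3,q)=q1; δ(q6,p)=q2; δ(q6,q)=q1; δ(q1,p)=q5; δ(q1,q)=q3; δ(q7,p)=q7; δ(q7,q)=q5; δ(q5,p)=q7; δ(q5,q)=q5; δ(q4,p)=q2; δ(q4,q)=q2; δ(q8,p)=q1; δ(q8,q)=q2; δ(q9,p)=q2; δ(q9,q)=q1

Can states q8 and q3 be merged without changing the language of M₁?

Reachable states from the start: {q1,q2,q3,q5,q7,q8}. Unreachable: {q0,q4,q6,q9} — drop them.
Initial partition by acceptance: {q1,q2} | {q3,q5,q7,q8}.
Split {q3,q5,q7,q8} by δ(·,p) → {q3,q8} and {q5,q7}.
Stable partition: {q1,q2} | {q3,q8} | {q5,q7} — 3 equivalence classes.
q8 and q3 lie in the same block of the stable partition, so they are equivalent — no string distinguishes them.

Yes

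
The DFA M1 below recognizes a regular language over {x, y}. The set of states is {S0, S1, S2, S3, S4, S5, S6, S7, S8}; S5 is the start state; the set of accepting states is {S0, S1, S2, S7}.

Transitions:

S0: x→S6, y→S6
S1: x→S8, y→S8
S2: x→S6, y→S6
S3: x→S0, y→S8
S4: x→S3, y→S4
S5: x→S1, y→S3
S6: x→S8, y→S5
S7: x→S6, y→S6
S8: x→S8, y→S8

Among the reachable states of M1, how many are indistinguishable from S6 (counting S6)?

1

First remove the unreachable states {S2,S4,S7}; 6 states remain.
Initial partition by acceptance: {S0,S1} | {S3,S5,S6,S8}.
Refine {S3,S5,S6,S8} on symbol x: members go to different blocks, giving {S3,S5} and {S6,S8}.
Refine {S3,S5} on symbol y: members go to different blocks, giving {S3} and {S5}.
Refine {S6,S8} on symbol y: members go to different blocks, giving {S6} and {S8}.
Refine {S0,S1} on symbol x: members go to different blocks, giving {S0} and {S1}.
The partition is now stable with 6 blocks: {S0} | {S3} | {S6} | {S5} | {S8} | {S1}.
The equivalence class containing S6 is {S6}, of size 1.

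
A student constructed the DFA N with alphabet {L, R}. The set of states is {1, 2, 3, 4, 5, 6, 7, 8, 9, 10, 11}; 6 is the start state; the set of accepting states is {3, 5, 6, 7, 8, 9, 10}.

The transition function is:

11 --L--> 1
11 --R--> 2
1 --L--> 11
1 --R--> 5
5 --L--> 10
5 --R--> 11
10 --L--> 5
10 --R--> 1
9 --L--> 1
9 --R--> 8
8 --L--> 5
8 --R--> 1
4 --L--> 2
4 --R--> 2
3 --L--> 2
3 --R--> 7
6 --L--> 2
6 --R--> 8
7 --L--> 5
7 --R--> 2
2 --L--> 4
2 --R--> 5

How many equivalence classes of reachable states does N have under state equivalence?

First remove the unreachable states {3,7,9}; 8 states remain.
P0 = {5,6,8,10} | {1,2,4,11}.
On input L, block {5,6,8,10} splits into {5,8,10} and {6}.
Refine {1,2,4,11} on symbol R: members go to different blocks, giving {1,2} and {4,11}.
Split {5,8,10} by δ(·,R) → {8,10} and {5}.
The partition is now stable with 5 blocks: {8,10} | {1,2} | {6} | {4,11} | {5}.

5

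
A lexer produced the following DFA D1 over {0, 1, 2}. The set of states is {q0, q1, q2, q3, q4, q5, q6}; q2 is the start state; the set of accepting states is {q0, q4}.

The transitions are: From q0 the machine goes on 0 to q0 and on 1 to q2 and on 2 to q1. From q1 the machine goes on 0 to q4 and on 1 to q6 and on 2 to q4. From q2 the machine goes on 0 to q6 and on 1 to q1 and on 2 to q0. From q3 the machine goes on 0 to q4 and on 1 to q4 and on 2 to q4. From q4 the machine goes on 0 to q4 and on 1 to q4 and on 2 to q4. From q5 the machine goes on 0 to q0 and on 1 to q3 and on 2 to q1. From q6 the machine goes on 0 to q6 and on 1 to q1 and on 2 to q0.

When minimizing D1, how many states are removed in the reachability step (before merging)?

2

No path from q2 leads to q3, q5; the other 5 states are all reachable.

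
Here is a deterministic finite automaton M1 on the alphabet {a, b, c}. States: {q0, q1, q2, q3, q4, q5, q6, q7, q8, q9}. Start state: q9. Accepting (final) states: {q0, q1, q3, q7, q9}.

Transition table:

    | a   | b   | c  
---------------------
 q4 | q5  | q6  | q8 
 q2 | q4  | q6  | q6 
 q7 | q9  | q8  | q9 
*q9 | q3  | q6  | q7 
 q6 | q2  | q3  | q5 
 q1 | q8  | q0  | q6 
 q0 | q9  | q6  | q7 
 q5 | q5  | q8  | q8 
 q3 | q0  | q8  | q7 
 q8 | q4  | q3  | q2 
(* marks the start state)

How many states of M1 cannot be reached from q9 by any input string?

BFS from q9 reaches {q0, q2, q3, q4, q5, q6, q7, q8, q9}; the 1 state(s) q1 are never visited.

1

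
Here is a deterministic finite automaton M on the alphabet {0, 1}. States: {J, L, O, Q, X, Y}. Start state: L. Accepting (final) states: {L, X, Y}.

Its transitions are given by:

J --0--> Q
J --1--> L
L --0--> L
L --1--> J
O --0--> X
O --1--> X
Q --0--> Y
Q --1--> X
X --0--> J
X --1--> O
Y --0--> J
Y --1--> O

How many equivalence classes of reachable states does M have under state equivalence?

4

Every state is reachable, so we keep all 6.
P0 = {L,X,Y} | {J,O,Q}.
On input 0, block {L,X,Y} splits into {X,Y} and {L}.
On input 0, block {J,O,Q} splits into {O,Q} and {J}.
The partition is now stable with 4 blocks: {X,Y} | {O,Q} | {L} | {J}.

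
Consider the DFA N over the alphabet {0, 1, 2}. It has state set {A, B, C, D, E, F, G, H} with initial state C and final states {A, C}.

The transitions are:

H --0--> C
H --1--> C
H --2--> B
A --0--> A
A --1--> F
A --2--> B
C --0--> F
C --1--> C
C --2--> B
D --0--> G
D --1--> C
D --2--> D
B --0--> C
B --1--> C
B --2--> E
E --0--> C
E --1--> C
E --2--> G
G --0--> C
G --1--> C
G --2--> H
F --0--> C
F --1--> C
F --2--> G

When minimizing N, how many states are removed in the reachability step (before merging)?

No path from C leads to A, D; the other 6 states are all reachable.

2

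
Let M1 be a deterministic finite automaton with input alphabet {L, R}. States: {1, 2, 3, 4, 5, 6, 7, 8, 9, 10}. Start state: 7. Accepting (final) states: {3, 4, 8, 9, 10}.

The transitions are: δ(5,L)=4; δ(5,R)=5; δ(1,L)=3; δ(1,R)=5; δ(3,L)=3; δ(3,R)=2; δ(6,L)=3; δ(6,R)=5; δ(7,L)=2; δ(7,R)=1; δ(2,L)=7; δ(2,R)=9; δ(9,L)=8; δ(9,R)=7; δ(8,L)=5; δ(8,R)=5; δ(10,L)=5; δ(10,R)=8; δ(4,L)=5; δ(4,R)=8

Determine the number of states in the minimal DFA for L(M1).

8

States {6,10} cannot be reached from the start state, so discard them.
P0 = {3,4,8,9} | {1,2,5,7}.
Split {3,4,8,9} by δ(·,L) → {3,9} and {4,8}.
Refine {3,9} on symbol L: members go to different blocks, giving {3} and {9}.
Refine {1,2,5,7} on symbol L: members go to different blocks, giving {2,7} and {1} and {5}.
On input R, block {2,7} splits into {2} and {7}.
On input R, block {4,8} splits into {4} and {8}.
No further refinement is possible. Final partition (8 blocks): {3} | {2} | {4} | {9} | {1} | {5} | {7} | {8}.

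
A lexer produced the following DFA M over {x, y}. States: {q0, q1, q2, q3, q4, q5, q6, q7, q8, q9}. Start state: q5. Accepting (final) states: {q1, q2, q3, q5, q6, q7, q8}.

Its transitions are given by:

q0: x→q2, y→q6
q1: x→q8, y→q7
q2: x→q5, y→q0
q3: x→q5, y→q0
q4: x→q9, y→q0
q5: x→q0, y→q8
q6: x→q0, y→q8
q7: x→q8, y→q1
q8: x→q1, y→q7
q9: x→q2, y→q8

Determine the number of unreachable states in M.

3

No path from q5 leads to q3, q4, q9; the other 7 states are all reachable.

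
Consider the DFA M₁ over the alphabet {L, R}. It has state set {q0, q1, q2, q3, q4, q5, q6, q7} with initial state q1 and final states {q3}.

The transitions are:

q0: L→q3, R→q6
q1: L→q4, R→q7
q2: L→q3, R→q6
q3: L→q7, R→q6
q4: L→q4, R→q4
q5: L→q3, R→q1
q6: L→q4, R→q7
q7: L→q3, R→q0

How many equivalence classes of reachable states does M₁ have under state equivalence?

States {q2,q5} cannot be reached from the start state, so discard them.
Start with accepting vs non-accepting: {q3} | {q0,q1,q4,q6,q7}.
Refine {q0,q1,q4,q6,q7} on symbol L: members go to different blocks, giving {q1,q4,q6} and {q0,q7}.
On input R, block {q1,q4,q6} splits into {q1,q6} and {q4}.
Refine {q0,q7} on symbol R: members go to different blocks, giving {q0} and {q7}.
Stable partition: {q3} | {q1,q6} | {q0} | {q4} | {q7} — 5 equivalence classes.

5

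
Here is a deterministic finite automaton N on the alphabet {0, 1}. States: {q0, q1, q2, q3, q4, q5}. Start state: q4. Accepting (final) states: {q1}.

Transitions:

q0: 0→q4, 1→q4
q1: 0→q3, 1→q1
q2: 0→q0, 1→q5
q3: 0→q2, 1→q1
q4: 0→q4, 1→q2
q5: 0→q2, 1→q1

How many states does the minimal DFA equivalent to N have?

5

All states are reachable from the start state.
Initial partition by acceptance: {q1} | {q0,q2,q3,q4,q5}.
Split {q0,q2,q3,q4,q5} by δ(·,1) → {q0,q2,q4} and {q3,q5}.
On input 1, block {q0,q2,q4} splits into {q0,q4} and {q2}.
Split {q0,q4} by δ(·,1) → {q0} and {q4}.
Stable partition: {q1} | {q0} | {q3,q5} | {q2} | {q4} — 5 equivalence classes.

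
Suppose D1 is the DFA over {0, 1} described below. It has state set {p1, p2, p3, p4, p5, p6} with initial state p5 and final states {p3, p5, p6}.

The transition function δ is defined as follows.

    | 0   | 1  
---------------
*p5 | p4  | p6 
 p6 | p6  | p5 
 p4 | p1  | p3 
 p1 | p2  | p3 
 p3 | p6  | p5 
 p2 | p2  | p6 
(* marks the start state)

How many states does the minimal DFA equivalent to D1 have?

3

Every state is reachable, so we keep all 6.
Initial partition by acceptance: {p3,p5,p6} | {p1,p2,p4}.
On input 0, block {p3,p5,p6} splits into {p3,p6} and {p5}.
Stable partition: {p3,p6} | {p1,p2,p4} | {p5} — 3 equivalence classes.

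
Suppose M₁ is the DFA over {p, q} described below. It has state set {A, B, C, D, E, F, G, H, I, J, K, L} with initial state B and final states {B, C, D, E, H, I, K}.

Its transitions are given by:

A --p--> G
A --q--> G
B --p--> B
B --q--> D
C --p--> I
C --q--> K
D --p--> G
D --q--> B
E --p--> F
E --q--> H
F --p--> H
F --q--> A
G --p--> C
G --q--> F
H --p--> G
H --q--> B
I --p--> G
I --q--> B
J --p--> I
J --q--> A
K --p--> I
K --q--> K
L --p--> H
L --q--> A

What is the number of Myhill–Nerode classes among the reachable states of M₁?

Reachable states from the start: {A,B,C,D,F,G,H,I,K}. Unreachable: {E,J,L} — drop them.
P0 = {B,C,D,H,I,K} | {A,F,G}.
Refine {B,C,D,H,I,K} on symbol p: members go to different blocks, giving {B,C,K} and {D,H,I}.
On input p, block {B,C,K} splits into {C,K} and {B}.
Split {A,F,G} by δ(·,p) → {A} and {F} and {G}.
Stable partition: {C,K} | {A} | {D,H,I} | {B} | {F} | {G} — 6 equivalence classes.

6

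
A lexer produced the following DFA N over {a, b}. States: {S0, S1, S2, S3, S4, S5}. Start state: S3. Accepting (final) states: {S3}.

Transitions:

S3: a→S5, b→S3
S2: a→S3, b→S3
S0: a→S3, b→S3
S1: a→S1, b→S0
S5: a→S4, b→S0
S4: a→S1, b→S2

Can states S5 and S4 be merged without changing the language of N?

Every state is reachable, so we keep all 6.
Start with accepting vs non-accepting: {S3} | {S0,S1,S2,S4,S5}.
Split {S0,S1,S2,S4,S5} by δ(·,a) → {S1,S4,S5} and {S0,S2}.
The partition is now stable with 3 blocks: {S3} | {S1,S4,S5} | {S0,S2}.
S5 and S4 lie in the same block of the stable partition, so they are equivalent — no string distinguishes them.

Yes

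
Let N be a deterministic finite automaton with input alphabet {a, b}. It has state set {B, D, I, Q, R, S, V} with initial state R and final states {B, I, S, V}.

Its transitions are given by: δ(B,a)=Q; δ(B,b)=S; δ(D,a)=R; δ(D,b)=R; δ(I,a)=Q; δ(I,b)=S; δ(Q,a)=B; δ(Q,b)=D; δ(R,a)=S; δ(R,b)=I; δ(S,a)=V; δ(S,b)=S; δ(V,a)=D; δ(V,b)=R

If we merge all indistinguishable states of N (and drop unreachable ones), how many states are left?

6

P0 = {B,I,S,V} | {D,Q,R}.
On input a, block {B,I,S,V} splits into {B,I,V} and {S}.
Split {B,I,V} by δ(·,b) → {B,I} and {V}.
Refine {D,Q,R} on symbol a: members go to different blocks, giving {Q} and {R} and {D}.
No further refinement is possible. Final partition (6 blocks): {B,I} | {Q} | {S} | {V} | {R} | {D}.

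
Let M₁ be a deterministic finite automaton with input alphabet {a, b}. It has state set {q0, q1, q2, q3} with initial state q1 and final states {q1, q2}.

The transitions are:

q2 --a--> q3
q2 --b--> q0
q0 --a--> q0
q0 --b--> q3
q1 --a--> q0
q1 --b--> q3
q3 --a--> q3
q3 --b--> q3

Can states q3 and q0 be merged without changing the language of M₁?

States {q2} cannot be reached from the start state, so discard them.
Initial partition by acceptance: {q1} | {q0,q3}.
The partition is now stable with 2 blocks: {q1} | {q0,q3}.
q3 and q0 lie in the same block of the stable partition, so they are equivalent — no string distinguishes them.

Yes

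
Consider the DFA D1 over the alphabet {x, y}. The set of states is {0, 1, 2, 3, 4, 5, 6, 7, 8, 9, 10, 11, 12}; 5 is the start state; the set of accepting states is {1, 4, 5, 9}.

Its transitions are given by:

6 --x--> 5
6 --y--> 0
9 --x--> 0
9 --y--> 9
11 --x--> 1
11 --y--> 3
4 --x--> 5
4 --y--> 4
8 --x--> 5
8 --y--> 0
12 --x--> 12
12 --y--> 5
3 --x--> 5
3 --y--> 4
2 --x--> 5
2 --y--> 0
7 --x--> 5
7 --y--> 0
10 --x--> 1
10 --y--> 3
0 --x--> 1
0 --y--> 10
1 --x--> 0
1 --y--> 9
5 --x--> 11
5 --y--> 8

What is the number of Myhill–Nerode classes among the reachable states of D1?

7

States {2,6,7,12} cannot be reached from the start state, so discard them.
P0 = {1,4,5,9} | {0,3,8,10,11}.
On input x, block {1,4,5,9} splits into {1,5,9} and {4}.
Refine {1,5,9} on symbol y: members go to different blocks, giving {1,9} and {5}.
Split {0,3,8,10,11} by δ(·,x) → {0,10,11} and {3,8}.
Refine {0,10,11} on symbol y: members go to different blocks, giving {10,11} and {0}.
Refine {3,8} on symbol y: members go to different blocks, giving {3} and {8}.
No further refinement is possible. Final partition (7 blocks): {1,9} | {10,11} | {4} | {5} | {3} | {0} | {8}.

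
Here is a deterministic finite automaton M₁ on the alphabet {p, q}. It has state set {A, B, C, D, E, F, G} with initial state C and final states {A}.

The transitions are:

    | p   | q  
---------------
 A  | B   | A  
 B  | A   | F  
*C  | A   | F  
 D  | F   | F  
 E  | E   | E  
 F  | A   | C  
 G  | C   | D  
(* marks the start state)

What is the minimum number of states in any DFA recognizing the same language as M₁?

Reachable states from the start: {A,B,C,F}. Unreachable: {D,E,G} — drop them.
Start with accepting vs non-accepting: {A} | {B,C,F}.
The partition is now stable with 2 blocks: {A} | {B,C,F}.

2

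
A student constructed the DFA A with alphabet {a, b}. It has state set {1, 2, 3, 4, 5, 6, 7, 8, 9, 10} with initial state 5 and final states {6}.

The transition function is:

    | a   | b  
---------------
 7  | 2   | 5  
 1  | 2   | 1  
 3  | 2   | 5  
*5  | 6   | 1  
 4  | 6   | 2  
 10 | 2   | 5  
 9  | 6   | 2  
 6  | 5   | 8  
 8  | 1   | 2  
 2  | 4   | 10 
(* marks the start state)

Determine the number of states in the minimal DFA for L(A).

7

First remove the unreachable states {3,7,9}; 7 states remain.
Initial partition by acceptance: {6} | {1,2,4,5,8,10}.
On input a, block {1,2,4,5,8,10} splits into {1,2,8,10} and {4,5}.
Refine {1,2,8,10} on symbol a: members go to different blocks, giving {1,8,10} and {2}.
Split {1,8,10} by δ(·,a) → {1,10} and {8}.
Split {1,10} by δ(·,b) → {1} and {10}.
On input b, block {4,5} splits into {4} and {5}.
Stable partition: {6} | {1} | {4} | {2} | {8} | {10} | {5} — 7 equivalence classes.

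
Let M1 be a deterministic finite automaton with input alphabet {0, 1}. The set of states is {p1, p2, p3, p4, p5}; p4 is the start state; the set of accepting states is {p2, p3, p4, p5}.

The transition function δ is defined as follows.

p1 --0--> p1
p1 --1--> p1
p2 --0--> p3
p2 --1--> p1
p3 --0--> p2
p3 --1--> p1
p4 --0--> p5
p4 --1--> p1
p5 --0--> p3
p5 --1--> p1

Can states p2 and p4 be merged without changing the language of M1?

Yes

P0 = {p2,p3,p4,p5} | {p1}.
No further refinement is possible. Final partition (2 blocks): {p2,p3,p4,p5} | {p1}.
p2 and p4 lie in the same block of the stable partition, so they are equivalent — no string distinguishes them.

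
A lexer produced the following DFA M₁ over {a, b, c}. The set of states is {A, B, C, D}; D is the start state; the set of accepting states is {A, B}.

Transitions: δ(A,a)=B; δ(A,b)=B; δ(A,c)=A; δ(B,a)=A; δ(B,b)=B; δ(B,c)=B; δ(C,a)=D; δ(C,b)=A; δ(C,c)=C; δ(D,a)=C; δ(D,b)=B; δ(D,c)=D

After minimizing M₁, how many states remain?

2

Every state is reachable, so we keep all 4.
P0 = {A,B} | {C,D}.
Stable partition: {A,B} | {C,D} — 2 equivalence classes.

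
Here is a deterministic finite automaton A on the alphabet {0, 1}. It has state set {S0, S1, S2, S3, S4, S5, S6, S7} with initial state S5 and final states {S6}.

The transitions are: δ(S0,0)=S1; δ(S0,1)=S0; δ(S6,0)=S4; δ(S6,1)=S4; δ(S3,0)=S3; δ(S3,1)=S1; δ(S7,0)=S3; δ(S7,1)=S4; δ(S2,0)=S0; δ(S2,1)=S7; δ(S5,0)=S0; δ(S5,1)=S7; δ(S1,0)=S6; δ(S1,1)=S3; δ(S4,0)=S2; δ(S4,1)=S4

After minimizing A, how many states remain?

7

Initial partition by acceptance: {S6} | {S0,S1,S2,S3,S4,S5,S7}.
Refine {S0,S1,S2,S3,S4,S5,S7} on symbol 0: members go to different blocks, giving {S0,S2,S3,S4,S5,S7} and {S1}.
Refine {S0,S2,S3,S4,S5,S7} on symbol 0: members go to different blocks, giving {S2,S3,S4,S5,S7} and {S0}.
Split {S2,S3,S4,S5,S7} by δ(·,0) → {S3,S4,S7} and {S2,S5}.
Refine {S3,S4,S7} on symbol 0: members go to different blocks, giving {S3,S7} and {S4}.
Refine {S3,S7} on symbol 1: members go to different blocks, giving {S3} and {S7}.
Stable partition: {S6} | {S3} | {S1} | {S0} | {S2,S5} | {S4} | {S7} — 7 equivalence classes.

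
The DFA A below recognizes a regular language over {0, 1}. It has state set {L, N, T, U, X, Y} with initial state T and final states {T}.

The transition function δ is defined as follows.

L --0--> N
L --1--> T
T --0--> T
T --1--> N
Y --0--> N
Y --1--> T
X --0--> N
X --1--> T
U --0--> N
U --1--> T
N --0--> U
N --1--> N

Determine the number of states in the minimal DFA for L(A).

Reachable states from the start: {N,T,U}. Unreachable: {L,X,Y} — drop them.
Start with accepting vs non-accepting: {T} | {N,U}.
Split {N,U} by δ(·,1) → {N} and {U}.
The partition is now stable with 3 blocks: {T} | {N} | {U}.

3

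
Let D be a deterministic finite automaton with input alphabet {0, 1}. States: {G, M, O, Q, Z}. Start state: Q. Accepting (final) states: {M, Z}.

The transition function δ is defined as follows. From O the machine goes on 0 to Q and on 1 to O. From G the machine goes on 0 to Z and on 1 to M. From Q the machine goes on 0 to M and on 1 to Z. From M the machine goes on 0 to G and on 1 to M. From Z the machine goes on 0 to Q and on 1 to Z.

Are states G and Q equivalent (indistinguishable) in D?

Reachable states from the start: {G,M,Q,Z}. Unreachable: {O} — drop them.
Initial partition by acceptance: {M,Z} | {G,Q}.
The partition is now stable with 2 blocks: {M,Z} | {G,Q}.
G and Q lie in the same block of the stable partition, so they are equivalent — no string distinguishes them.

Yes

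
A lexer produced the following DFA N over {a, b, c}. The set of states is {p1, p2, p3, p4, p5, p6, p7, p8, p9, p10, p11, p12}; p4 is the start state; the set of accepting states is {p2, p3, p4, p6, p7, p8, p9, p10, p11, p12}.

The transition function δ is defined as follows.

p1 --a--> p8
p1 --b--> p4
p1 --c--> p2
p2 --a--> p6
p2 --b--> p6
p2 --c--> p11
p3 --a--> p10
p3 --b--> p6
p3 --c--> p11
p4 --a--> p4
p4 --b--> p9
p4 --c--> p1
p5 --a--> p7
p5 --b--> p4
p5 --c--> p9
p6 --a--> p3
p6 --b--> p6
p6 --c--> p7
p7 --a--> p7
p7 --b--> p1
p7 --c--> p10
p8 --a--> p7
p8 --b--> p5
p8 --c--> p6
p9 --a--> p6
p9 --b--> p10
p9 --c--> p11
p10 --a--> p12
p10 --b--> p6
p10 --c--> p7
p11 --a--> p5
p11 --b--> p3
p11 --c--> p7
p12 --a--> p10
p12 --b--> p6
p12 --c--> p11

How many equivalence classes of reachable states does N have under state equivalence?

6

All states are reachable from the start state.
Initial partition by acceptance: {p2,p3,p4,p6,p7,p8,p9,p10,p11,p12} | {p1,p5}.
Refine {p2,p3,p4,p6,p7,p8,p9,p10,p11,p12} on symbol a: members go to different blocks, giving {p2,p3,p4,p6,p7,p8,p9,p10,p12} and {p11}.
On input b, block {p2,p3,p4,p6,p7,p8,p9,p10,p12} splits into {p2,p3,p4,p6,p9,p10,p12} and {p7,p8}.
On input c, block {p2,p3,p4,p6,p9,p10,p12} splits into {p2,p3,p9,p12} and {p6,p10} and {p4}.
Stable partition: {p2,p3,p9,p12} | {p1,p5} | {p11} | {p7,p8} | {p6,p10} | {p4} — 6 equivalence classes.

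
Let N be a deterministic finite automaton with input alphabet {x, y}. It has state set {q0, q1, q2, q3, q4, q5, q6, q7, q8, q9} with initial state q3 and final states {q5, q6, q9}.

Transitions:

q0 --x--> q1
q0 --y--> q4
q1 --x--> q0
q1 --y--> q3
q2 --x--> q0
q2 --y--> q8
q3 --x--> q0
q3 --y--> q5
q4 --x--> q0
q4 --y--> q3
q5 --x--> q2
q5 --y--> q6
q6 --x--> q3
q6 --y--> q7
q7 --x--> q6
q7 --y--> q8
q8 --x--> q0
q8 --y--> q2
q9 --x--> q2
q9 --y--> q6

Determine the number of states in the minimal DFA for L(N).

First remove the unreachable states {q9}; 9 states remain.
Initial partition by acceptance: {q5,q6} | {q0,q1,q2,q3,q4,q7,q8}.
On input y, block {q5,q6} splits into {q5} and {q6}.
Split {q0,q1,q2,q3,q4,q7,q8} by δ(·,x) → {q0,q1,q2,q3,q4,q8} and {q7}.
On input y, block {q0,q1,q2,q3,q4,q8} splits into {q0,q1,q2,q4,q8} and {q3}.
Refine {q0,q1,q2,q4,q8} on symbol y: members go to different blocks, giving {q0,q2,q8} and {q1,q4}.
Split {q0,q2,q8} by δ(·,x) → {q2,q8} and {q0}.
Stable partition: {q5} | {q2,q8} | {q6} | {q7} | {q3} | {q1,q4} | {q0} — 7 equivalence classes.

7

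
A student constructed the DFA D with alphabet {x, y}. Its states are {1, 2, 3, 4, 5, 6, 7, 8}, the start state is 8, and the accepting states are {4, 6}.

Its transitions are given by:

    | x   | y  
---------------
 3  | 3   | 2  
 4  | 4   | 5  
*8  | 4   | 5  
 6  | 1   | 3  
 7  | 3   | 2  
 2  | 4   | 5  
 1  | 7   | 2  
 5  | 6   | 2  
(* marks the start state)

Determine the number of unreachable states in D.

Exploring from 8, all states are eventually visited, so none are unreachable.

0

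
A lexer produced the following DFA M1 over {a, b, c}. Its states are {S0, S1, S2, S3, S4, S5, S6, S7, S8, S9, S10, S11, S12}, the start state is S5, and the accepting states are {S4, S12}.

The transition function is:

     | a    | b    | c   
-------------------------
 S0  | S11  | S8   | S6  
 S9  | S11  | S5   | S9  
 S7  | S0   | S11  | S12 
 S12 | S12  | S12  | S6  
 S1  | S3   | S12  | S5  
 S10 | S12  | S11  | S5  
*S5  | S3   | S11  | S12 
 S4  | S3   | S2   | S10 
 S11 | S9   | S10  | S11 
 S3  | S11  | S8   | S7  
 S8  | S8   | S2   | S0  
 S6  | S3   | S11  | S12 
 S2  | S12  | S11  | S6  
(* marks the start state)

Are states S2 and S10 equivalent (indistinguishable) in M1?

Yes

Reachable states from the start: {S0,S2,S3,S5,S6,S7,S8,S9,S10,S11,S12}. Unreachable: {S1,S4} — drop them.
Initial partition by acceptance: {S12} | {S0,S2,S3,S5,S6,S7,S8,S9,S10,S11}.
Split {S0,S2,S3,S5,S6,S7,S8,S9,S10,S11} by δ(·,a) → {S0,S3,S5,S6,S7,S8,S9,S11} and {S2,S10}.
Refine {S0,S3,S5,S6,S7,S8,S9,S11} on symbol b: members go to different blocks, giving {S0,S3,S5,S6,S7,S9} and {S8,S11}.
Split {S0,S3,S5,S6,S7,S9} by δ(·,a) → {S0,S3,S9} and {S5,S6,S7}.
On input b, block {S0,S3,S9} splits into {S0,S3} and {S9}.
On input a, block {S8,S11} splits into {S8} and {S11}.
No further refinement is possible. Final partition (7 blocks): {S12} | {S0,S3} | {S2,S10} | {S8} | {S5,S6,S7} | {S9} | {S11}.
S2 and S10 lie in the same block of the stable partition, so they are equivalent — no string distinguishes them.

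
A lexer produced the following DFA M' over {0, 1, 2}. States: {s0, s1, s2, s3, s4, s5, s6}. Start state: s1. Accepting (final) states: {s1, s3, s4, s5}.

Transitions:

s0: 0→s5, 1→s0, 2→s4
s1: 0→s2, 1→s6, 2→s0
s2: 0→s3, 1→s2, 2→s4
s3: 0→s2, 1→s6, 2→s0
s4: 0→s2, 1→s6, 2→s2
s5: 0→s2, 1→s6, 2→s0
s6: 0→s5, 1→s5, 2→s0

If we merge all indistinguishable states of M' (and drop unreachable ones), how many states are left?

3

All states are reachable from the start state.
P0 = {s1,s3,s4,s5} | {s0,s2,s6}.
Split {s0,s2,s6} by δ(·,1) → {s0,s2} and {s6}.
The partition is now stable with 3 blocks: {s1,s3,s4,s5} | {s0,s2} | {s6}.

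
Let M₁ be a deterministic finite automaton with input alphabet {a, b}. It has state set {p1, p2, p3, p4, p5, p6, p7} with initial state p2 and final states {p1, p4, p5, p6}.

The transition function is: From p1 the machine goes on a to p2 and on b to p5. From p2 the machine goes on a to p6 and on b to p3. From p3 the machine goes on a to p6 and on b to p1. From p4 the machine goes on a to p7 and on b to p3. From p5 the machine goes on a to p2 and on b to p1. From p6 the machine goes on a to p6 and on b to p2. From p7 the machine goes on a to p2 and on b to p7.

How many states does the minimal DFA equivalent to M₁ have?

Reachable states from the start: {p1,p2,p3,p5,p6}. Unreachable: {p4,p7} — drop them.
Initial partition by acceptance: {p1,p5,p6} | {p2,p3}.
Refine {p1,p5,p6} on symbol a: members go to different blocks, giving {p1,p5} and {p6}.
On input b, block {p2,p3} splits into {p2} and {p3}.
No further refinement is possible. Final partition (4 blocks): {p1,p5} | {p2} | {p6} | {p3}.

4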